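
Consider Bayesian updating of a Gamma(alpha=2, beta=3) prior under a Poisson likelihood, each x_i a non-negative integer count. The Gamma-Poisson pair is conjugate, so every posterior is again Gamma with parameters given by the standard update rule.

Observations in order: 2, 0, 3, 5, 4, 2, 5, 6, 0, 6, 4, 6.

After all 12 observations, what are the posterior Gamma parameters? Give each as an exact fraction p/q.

obs 1: x=2 → posterior Gamma(4, 4)
obs 2: x=0 → posterior Gamma(4, 5)
obs 3: x=3 → posterior Gamma(7, 6)
obs 4: x=5 → posterior Gamma(12, 7)
obs 5: x=4 → posterior Gamma(16, 8)
obs 6: x=2 → posterior Gamma(18, 9)
obs 7: x=5 → posterior Gamma(23, 10)
obs 8: x=6 → posterior Gamma(29, 11)
obs 9: x=0 → posterior Gamma(29, 12)
obs 10: x=6 → posterior Gamma(35, 13)
obs 11: x=4 → posterior Gamma(39, 14)
obs 12: x=6 → posterior Gamma(45, 15)

alpha=45, beta=15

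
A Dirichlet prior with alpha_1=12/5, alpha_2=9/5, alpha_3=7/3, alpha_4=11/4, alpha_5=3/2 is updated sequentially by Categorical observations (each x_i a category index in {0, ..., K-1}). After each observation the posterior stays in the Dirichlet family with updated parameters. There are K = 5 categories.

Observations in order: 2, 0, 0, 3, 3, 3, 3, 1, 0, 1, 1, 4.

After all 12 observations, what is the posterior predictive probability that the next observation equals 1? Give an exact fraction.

288/1367

obs 1: x=2 → posterior Dirichlet(12/5, 9/5, 10/3, 11/4, 3/2)
obs 2: x=0 → posterior Dirichlet(17/5, 9/5, 10/3, 11/4, 3/2)
obs 3: x=0 → posterior Dirichlet(22/5, 9/5, 10/3, 11/4, 3/2)
obs 4: x=3 → posterior Dirichlet(22/5, 9/5, 10/3, 15/4, 3/2)
obs 5: x=3 → posterior Dirichlet(22/5, 9/5, 10/3, 19/4, 3/2)
obs 6: x=3 → posterior Dirichlet(22/5, 9/5, 10/3, 23/4, 3/2)
obs 7: x=3 → posterior Dirichlet(22/5, 9/5, 10/3, 27/4, 3/2)
obs 8: x=1 → posterior Dirichlet(22/5, 14/5, 10/3, 27/4, 3/2)
obs 9: x=0 → posterior Dirichlet(27/5, 14/5, 10/3, 27/4, 3/2)
obs 10: x=1 → posterior Dirichlet(27/5, 19/5, 10/3, 27/4, 3/2)
obs 11: x=1 → posterior Dirichlet(27/5, 24/5, 10/3, 27/4, 3/2)
obs 12: x=4 → posterior Dirichlet(27/5, 24/5, 10/3, 27/4, 5/2)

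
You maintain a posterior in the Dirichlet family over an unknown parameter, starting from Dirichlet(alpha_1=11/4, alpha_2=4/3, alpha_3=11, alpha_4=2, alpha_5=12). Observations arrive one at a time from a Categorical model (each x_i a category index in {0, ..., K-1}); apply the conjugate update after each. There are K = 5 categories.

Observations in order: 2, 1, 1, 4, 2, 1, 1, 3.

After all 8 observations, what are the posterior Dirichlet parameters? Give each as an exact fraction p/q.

obs 1: x=2 → posterior Dirichlet(11/4, 4/3, 12, 2, 12)
obs 2: x=1 → posterior Dirichlet(11/4, 7/3, 12, 2, 12)
obs 3: x=1 → posterior Dirichlet(11/4, 10/3, 12, 2, 12)
obs 4: x=4 → posterior Dirichlet(11/4, 10/3, 12, 2, 13)
obs 5: x=2 → posterior Dirichlet(11/4, 10/3, 13, 2, 13)
obs 6: x=1 → posterior Dirichlet(11/4, 13/3, 13, 2, 13)
obs 7: x=1 → posterior Dirichlet(11/4, 16/3, 13, 2, 13)
obs 8: x=3 → posterior Dirichlet(11/4, 16/3, 13, 3, 13)

alpha_1=11/4, alpha_2=16/3, alpha_3=13, alpha_4=3, alpha_5=13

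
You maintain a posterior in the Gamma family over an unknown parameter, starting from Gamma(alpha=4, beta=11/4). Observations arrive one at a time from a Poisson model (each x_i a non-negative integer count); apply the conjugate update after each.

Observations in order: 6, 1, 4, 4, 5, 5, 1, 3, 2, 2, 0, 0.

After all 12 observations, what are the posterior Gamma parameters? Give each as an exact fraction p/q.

alpha=37, beta=59/4

obs 1: x=6 → posterior Gamma(10, 15/4)
obs 2: x=1 → posterior Gamma(11, 19/4)
obs 3: x=4 → posterior Gamma(15, 23/4)
obs 4: x=4 → posterior Gamma(19, 27/4)
obs 5: x=5 → posterior Gamma(24, 31/4)
obs 6: x=5 → posterior Gamma(29, 35/4)
obs 7: x=1 → posterior Gamma(30, 39/4)
obs 8: x=3 → posterior Gamma(33, 43/4)
obs 9: x=2 → posterior Gamma(35, 47/4)
obs 10: x=2 → posterior Gamma(37, 51/4)
obs 11: x=0 → posterior Gamma(37, 55/4)
obs 12: x=0 → posterior Gamma(37, 59/4)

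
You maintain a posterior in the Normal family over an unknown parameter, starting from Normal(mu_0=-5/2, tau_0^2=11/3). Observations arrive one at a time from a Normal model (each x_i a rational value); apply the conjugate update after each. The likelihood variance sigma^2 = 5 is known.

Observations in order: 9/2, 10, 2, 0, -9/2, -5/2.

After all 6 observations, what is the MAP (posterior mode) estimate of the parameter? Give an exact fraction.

67/81

obs 1: x=9/2 → posterior Normal(6/13, 55/26)
obs 2: x=10 → posterior Normal(122/37, 55/37)
obs 3: x=2 → posterior Normal(3, 55/48)
obs 4: x=0 → posterior Normal(144/59, 55/59)
obs 5: x=-9/2 → posterior Normal(27/20, 11/14)
obs 6: x=-5/2 → posterior Normal(67/81, 55/81)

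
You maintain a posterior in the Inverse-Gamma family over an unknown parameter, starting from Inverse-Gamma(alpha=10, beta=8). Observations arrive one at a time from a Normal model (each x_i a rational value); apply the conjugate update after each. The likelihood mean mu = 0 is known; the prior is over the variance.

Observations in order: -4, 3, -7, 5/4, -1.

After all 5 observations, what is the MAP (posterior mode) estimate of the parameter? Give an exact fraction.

1481/432

obs 1: x=-4 → posterior Inverse-Gamma(21/2, 16)
obs 2: x=3 → posterior Inverse-Gamma(11, 41/2)
obs 3: x=-7 → posterior Inverse-Gamma(23/2, 45)
obs 4: x=5/4 → posterior Inverse-Gamma(12, 1465/32)
obs 5: x=-1 → posterior Inverse-Gamma(25/2, 1481/32)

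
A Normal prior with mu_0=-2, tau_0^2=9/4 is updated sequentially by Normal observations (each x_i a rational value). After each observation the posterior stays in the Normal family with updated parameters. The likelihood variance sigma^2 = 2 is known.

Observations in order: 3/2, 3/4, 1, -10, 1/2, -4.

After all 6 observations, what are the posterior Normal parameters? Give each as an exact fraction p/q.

mu_0=-433/248, tau_0^2=9/31

obs 1: x=3/2 → posterior Normal(-5/34, 18/17)
obs 2: x=3/4 → posterior Normal(17/104, 9/13)
obs 3: x=1 → posterior Normal(53/140, 18/35)
obs 4: x=-10 → posterior Normal(-307/176, 9/22)
obs 5: x=1/2 → posterior Normal(-289/212, 18/53)
obs 6: x=-4 → posterior Normal(-433/248, 9/31)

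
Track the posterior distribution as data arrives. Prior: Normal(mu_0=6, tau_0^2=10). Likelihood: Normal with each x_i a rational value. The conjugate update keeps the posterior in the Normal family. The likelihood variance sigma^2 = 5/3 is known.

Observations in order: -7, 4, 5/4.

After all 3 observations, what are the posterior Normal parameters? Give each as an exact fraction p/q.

obs 1: x=-7 → posterior Normal(-36/7, 10/7)
obs 2: x=4 → posterior Normal(-12/13, 10/13)
obs 3: x=5/4 → posterior Normal(-9/38, 10/19)

mu_0=-9/38, tau_0^2=10/19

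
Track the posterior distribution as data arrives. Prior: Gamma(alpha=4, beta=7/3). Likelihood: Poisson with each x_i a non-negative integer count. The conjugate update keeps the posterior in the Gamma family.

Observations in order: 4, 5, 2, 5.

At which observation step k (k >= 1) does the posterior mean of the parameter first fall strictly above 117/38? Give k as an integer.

k = 4

obs 1: x=4 → posterior Gamma(8, 10/3)
obs 2: x=5 → posterior Gamma(13, 13/3)
obs 3: x=2 → posterior Gamma(15, 16/3)
obs 4: x=5 → posterior Gamma(20, 19/3)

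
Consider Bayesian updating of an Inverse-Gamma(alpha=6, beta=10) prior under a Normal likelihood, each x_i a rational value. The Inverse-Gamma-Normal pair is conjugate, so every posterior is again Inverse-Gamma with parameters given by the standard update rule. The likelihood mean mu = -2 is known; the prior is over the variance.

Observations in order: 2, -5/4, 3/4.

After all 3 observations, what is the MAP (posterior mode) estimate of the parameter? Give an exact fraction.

obs 1: x=2 → posterior Inverse-Gamma(13/2, 18)
obs 2: x=-5/4 → posterior Inverse-Gamma(7, 585/32)
obs 3: x=3/4 → posterior Inverse-Gamma(15/2, 353/16)

353/136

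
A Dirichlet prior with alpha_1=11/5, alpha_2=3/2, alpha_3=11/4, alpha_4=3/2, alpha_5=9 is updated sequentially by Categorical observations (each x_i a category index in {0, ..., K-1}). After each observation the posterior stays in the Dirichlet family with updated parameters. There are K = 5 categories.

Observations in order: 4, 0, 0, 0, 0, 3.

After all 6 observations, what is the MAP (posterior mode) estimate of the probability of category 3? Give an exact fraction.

30/359

obs 1: x=4 → posterior Dirichlet(11/5, 3/2, 11/4, 3/2, 10)
obs 2: x=0 → posterior Dirichlet(16/5, 3/2, 11/4, 3/2, 10)
obs 3: x=0 → posterior Dirichlet(21/5, 3/2, 11/4, 3/2, 10)
obs 4: x=0 → posterior Dirichlet(26/5, 3/2, 11/4, 3/2, 10)
obs 5: x=0 → posterior Dirichlet(31/5, 3/2, 11/4, 3/2, 10)
obs 6: x=3 → posterior Dirichlet(31/5, 3/2, 11/4, 5/2, 10)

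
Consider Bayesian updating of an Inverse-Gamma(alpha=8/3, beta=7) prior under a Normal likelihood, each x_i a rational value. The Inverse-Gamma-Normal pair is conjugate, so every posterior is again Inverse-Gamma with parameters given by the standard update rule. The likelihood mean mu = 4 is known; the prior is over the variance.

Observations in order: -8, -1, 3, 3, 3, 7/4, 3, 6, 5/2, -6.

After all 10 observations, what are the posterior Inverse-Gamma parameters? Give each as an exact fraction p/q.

alpha=23/3, beta=4773/32

obs 1: x=-8 → posterior Inverse-Gamma(19/6, 79)
obs 2: x=-1 → posterior Inverse-Gamma(11/3, 183/2)
obs 3: x=3 → posterior Inverse-Gamma(25/6, 92)
obs 4: x=3 → posterior Inverse-Gamma(14/3, 185/2)
obs 5: x=3 → posterior Inverse-Gamma(31/6, 93)
obs 6: x=7/4 → posterior Inverse-Gamma(17/3, 3057/32)
obs 7: x=3 → posterior Inverse-Gamma(37/6, 3073/32)
obs 8: x=6 → posterior Inverse-Gamma(20/3, 3137/32)
obs 9: x=5/2 → posterior Inverse-Gamma(43/6, 3173/32)
obs 10: x=-6 → posterior Inverse-Gamma(23/3, 4773/32)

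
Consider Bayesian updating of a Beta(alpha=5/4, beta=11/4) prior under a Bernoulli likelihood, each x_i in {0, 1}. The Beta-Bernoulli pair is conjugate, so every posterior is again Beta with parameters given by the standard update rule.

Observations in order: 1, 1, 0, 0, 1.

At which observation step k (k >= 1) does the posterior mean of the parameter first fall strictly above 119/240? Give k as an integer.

obs 1: x=1 → posterior Beta(9/4, 11/4)
obs 2: x=1 → posterior Beta(13/4, 11/4)
obs 3: x=0 → posterior Beta(13/4, 15/4)
obs 4: x=0 → posterior Beta(13/4, 19/4)
obs 5: x=1 → posterior Beta(17/4, 19/4)

k = 2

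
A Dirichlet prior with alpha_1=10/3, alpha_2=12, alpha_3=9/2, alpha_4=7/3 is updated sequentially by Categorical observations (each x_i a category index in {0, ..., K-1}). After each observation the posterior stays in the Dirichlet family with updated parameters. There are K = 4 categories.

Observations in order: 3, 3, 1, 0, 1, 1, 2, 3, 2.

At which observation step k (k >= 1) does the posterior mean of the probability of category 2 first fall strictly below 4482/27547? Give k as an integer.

k = 6

obs 1: x=3 → posterior Dirichlet(10/3, 12, 9/2, 10/3)
obs 2: x=3 → posterior Dirichlet(10/3, 12, 9/2, 13/3)
obs 3: x=1 → posterior Dirichlet(10/3, 13, 9/2, 13/3)
obs 4: x=0 → posterior Dirichlet(13/3, 13, 9/2, 13/3)
obs 5: x=1 → posterior Dirichlet(13/3, 14, 9/2, 13/3)
obs 6: x=1 → posterior Dirichlet(13/3, 15, 9/2, 13/3)
obs 7: x=2 → posterior Dirichlet(13/3, 15, 11/2, 13/3)
obs 8: x=3 → posterior Dirichlet(13/3, 15, 11/2, 16/3)
obs 9: x=2 → posterior Dirichlet(13/3, 15, 13/2, 16/3)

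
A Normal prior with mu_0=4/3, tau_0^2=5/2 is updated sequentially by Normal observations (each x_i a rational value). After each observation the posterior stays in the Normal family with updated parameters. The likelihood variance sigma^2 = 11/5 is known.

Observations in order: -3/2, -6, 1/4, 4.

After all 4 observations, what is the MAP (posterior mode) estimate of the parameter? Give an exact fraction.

obs 1: x=-3/2 → posterior Normal(-49/282, 55/47)
obs 2: x=-6 → posterior Normal(-949/432, 55/72)
obs 3: x=1/4 → posterior Normal(-1823/1164, 55/97)
obs 4: x=4 → posterior Normal(-623/1464, 55/122)

-623/1464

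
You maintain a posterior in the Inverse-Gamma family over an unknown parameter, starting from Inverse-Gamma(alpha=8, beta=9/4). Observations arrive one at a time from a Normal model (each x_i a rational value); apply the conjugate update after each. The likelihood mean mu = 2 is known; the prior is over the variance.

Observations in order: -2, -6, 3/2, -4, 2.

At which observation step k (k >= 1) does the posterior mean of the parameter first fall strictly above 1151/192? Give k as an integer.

obs 1: x=-2 → posterior Inverse-Gamma(17/2, 41/4)
obs 2: x=-6 → posterior Inverse-Gamma(9, 169/4)
obs 3: x=3/2 → posterior Inverse-Gamma(19/2, 339/8)
obs 4: x=-4 → posterior Inverse-Gamma(10, 483/8)
obs 5: x=2 → posterior Inverse-Gamma(21/2, 483/8)

k = 4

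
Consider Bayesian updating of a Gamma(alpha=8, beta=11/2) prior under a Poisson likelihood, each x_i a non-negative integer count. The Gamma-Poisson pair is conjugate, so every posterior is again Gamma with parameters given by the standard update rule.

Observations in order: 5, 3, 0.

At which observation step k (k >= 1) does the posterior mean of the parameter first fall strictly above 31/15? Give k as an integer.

obs 1: x=5 → posterior Gamma(13, 13/2)
obs 2: x=3 → posterior Gamma(16, 15/2)
obs 3: x=0 → posterior Gamma(16, 17/2)

k = 2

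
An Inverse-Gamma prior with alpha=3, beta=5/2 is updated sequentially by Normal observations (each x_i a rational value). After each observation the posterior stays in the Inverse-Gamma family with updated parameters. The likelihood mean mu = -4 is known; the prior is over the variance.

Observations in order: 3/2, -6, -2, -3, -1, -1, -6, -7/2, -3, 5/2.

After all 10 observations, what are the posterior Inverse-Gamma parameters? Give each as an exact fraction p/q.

obs 1: x=3/2 → posterior Inverse-Gamma(7/2, 141/8)
obs 2: x=-6 → posterior Inverse-Gamma(4, 157/8)
obs 3: x=-2 → posterior Inverse-Gamma(9/2, 173/8)
obs 4: x=-3 → posterior Inverse-Gamma(5, 177/8)
obs 5: x=-1 → posterior Inverse-Gamma(11/2, 213/8)
obs 6: x=-1 → posterior Inverse-Gamma(6, 249/8)
obs 7: x=-6 → posterior Inverse-Gamma(13/2, 265/8)
obs 8: x=-7/2 → posterior Inverse-Gamma(7, 133/4)
obs 9: x=-3 → posterior Inverse-Gamma(15/2, 135/4)
obs 10: x=5/2 → posterior Inverse-Gamma(8, 439/8)

alpha=8, beta=439/8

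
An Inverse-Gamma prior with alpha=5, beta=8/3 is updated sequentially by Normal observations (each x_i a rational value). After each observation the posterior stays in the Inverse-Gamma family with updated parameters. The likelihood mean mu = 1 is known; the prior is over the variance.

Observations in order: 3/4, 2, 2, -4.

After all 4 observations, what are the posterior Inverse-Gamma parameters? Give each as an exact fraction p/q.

obs 1: x=3/4 → posterior Inverse-Gamma(11/2, 259/96)
obs 2: x=2 → posterior Inverse-Gamma(6, 307/96)
obs 3: x=2 → posterior Inverse-Gamma(13/2, 355/96)
obs 4: x=-4 → posterior Inverse-Gamma(7, 1555/96)

alpha=7, beta=1555/96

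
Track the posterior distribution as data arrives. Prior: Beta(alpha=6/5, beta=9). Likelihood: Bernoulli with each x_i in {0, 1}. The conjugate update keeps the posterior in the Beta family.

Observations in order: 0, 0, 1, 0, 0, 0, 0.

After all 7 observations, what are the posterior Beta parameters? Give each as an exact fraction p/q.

obs 1: x=0 → posterior Beta(6/5, 10)
obs 2: x=0 → posterior Beta(6/5, 11)
obs 3: x=1 → posterior Beta(11/5, 11)
obs 4: x=0 → posterior Beta(11/5, 12)
obs 5: x=0 → posterior Beta(11/5, 13)
obs 6: x=0 → posterior Beta(11/5, 14)
obs 7: x=0 → posterior Beta(11/5, 15)

alpha=11/5, beta=15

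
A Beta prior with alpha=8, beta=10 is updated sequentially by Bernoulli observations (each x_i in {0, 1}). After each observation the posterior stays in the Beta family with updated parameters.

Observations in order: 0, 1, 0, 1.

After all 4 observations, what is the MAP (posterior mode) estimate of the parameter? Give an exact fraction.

obs 1: x=0 → posterior Beta(8, 11)
obs 2: x=1 → posterior Beta(9, 11)
obs 3: x=0 → posterior Beta(9, 12)
obs 4: x=1 → posterior Beta(10, 12)

9/20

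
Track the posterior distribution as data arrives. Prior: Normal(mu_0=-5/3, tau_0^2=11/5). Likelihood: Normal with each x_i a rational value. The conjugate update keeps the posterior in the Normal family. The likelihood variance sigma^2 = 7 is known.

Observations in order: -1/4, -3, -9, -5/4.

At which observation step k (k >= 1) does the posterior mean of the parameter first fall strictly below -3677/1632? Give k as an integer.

obs 1: x=-1/4 → posterior Normal(-733/552, 77/46)
obs 2: x=-3 → posterior Normal(-1129/684, 77/57)
obs 3: x=-9 → posterior Normal(-2317/816, 77/68)
obs 4: x=-5/4 → posterior Normal(-1241/474, 77/79)

k = 3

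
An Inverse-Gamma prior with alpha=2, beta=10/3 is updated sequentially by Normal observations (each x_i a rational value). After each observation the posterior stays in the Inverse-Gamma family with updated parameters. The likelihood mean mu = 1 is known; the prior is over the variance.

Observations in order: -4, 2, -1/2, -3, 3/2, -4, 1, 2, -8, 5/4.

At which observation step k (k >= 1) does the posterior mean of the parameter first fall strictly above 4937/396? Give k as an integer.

obs 1: x=-4 → posterior Inverse-Gamma(5/2, 95/6)
obs 2: x=2 → posterior Inverse-Gamma(3, 49/3)
obs 3: x=-1/2 → posterior Inverse-Gamma(7/2, 419/24)
obs 4: x=-3 → posterior Inverse-Gamma(4, 611/24)
obs 5: x=3/2 → posterior Inverse-Gamma(9/2, 307/12)
obs 6: x=-4 → posterior Inverse-Gamma(5, 457/12)
obs 7: x=1 → posterior Inverse-Gamma(11/2, 457/12)
obs 8: x=2 → posterior Inverse-Gamma(6, 463/12)
obs 9: x=-8 → posterior Inverse-Gamma(13/2, 949/12)
obs 10: x=5/4 → posterior Inverse-Gamma(7, 7595/96)

k = 9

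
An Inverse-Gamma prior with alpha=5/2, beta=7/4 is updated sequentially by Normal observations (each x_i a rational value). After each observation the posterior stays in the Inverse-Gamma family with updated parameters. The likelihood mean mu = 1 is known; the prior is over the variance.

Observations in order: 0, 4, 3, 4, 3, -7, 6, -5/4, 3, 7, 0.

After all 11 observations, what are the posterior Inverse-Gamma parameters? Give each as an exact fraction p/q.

obs 1: x=0 → posterior Inverse-Gamma(3, 9/4)
obs 2: x=4 → posterior Inverse-Gamma(7/2, 27/4)
obs 3: x=3 → posterior Inverse-Gamma(4, 35/4)
obs 4: x=4 → posterior Inverse-Gamma(9/2, 53/4)
obs 5: x=3 → posterior Inverse-Gamma(5, 61/4)
obs 6: x=-7 → posterior Inverse-Gamma(11/2, 189/4)
obs 7: x=6 → posterior Inverse-Gamma(6, 239/4)
obs 8: x=-5/4 → posterior Inverse-Gamma(13/2, 1993/32)
obs 9: x=3 → posterior Inverse-Gamma(7, 2057/32)
obs 10: x=7 → posterior Inverse-Gamma(15/2, 2633/32)
obs 11: x=0 → posterior Inverse-Gamma(8, 2649/32)

alpha=8, beta=2649/32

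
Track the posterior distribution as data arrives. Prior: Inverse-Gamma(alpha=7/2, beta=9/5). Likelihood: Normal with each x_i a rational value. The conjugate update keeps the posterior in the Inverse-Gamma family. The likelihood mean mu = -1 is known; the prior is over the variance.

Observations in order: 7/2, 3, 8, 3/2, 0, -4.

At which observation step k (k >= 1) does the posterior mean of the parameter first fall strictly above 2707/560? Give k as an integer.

k = 2

obs 1: x=7/2 → posterior Inverse-Gamma(4, 477/40)
obs 2: x=3 → posterior Inverse-Gamma(9/2, 797/40)
obs 3: x=8 → posterior Inverse-Gamma(5, 2417/40)
obs 4: x=3/2 → posterior Inverse-Gamma(11/2, 1271/20)
obs 5: x=0 → posterior Inverse-Gamma(6, 1281/20)
obs 6: x=-4 → posterior Inverse-Gamma(13/2, 1371/20)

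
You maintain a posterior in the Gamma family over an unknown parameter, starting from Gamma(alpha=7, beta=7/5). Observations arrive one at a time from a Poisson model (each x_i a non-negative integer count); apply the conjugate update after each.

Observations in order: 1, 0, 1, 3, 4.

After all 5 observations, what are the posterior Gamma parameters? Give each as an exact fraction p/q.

obs 1: x=1 → posterior Gamma(8, 12/5)
obs 2: x=0 → posterior Gamma(8, 17/5)
obs 3: x=1 → posterior Gamma(9, 22/5)
obs 4: x=3 → posterior Gamma(12, 27/5)
obs 5: x=4 → posterior Gamma(16, 32/5)

alpha=16, beta=32/5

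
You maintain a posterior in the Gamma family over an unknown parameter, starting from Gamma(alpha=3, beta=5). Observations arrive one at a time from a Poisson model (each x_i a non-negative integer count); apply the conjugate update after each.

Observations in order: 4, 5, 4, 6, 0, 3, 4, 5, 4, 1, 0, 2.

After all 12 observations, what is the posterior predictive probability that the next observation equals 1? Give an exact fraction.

11513029917966012683975159178183514068196778972151097/52655678627806560751363688397557640770141543227981824

obs 1: x=4 → posterior Gamma(7, 6)
obs 2: x=5 → posterior Gamma(12, 7)
obs 3: x=4 → posterior Gamma(16, 8)
obs 4: x=6 → posterior Gamma(22, 9)
obs 5: x=0 → posterior Gamma(22, 10)
obs 6: x=3 → posterior Gamma(25, 11)
obs 7: x=4 → posterior Gamma(29, 12)
obs 8: x=5 → posterior Gamma(34, 13)
obs 9: x=4 → posterior Gamma(38, 14)
obs 10: x=1 → posterior Gamma(39, 15)
obs 11: x=0 → posterior Gamma(39, 16)
obs 12: x=2 → posterior Gamma(41, 17)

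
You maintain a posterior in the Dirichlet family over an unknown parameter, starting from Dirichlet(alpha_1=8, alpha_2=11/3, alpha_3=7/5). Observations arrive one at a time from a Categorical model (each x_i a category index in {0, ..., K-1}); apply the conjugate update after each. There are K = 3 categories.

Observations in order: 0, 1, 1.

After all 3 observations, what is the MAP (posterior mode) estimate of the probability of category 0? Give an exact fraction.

obs 1: x=0 → posterior Dirichlet(9, 11/3, 7/5)
obs 2: x=1 → posterior Dirichlet(9, 14/3, 7/5)
obs 3: x=1 → posterior Dirichlet(9, 17/3, 7/5)

30/49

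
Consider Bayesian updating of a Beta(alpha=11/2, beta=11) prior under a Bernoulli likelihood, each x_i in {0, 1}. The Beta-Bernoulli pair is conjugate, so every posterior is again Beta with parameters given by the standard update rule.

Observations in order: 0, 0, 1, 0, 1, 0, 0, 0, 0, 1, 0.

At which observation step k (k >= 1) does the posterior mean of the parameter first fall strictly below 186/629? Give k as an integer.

obs 1: x=0 → posterior Beta(11/2, 12)
obs 2: x=0 → posterior Beta(11/2, 13)
obs 3: x=1 → posterior Beta(13/2, 13)
obs 4: x=0 → posterior Beta(13/2, 14)
obs 5: x=1 → posterior Beta(15/2, 14)
obs 6: x=0 → posterior Beta(15/2, 15)
obs 7: x=0 → posterior Beta(15/2, 16)
obs 8: x=0 → posterior Beta(15/2, 17)
obs 9: x=0 → posterior Beta(15/2, 18)
obs 10: x=1 → posterior Beta(17/2, 18)
obs 11: x=0 → posterior Beta(17/2, 19)

k = 9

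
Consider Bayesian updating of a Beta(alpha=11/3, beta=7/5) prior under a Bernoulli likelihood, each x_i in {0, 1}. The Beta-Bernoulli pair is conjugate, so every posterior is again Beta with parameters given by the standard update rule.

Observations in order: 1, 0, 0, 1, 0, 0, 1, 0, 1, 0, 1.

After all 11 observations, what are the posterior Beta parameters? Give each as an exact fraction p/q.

obs 1: x=1 → posterior Beta(14/3, 7/5)
obs 2: x=0 → posterior Beta(14/3, 12/5)
obs 3: x=0 → posterior Beta(14/3, 17/5)
obs 4: x=1 → posterior Beta(17/3, 17/5)
obs 5: x=0 → posterior Beta(17/3, 22/5)
obs 6: x=0 → posterior Beta(17/3, 27/5)
obs 7: x=1 → posterior Beta(20/3, 27/5)
obs 8: x=0 → posterior Beta(20/3, 32/5)
obs 9: x=1 → posterior Beta(23/3, 32/5)
obs 10: x=0 → posterior Beta(23/3, 37/5)
obs 11: x=1 → posterior Beta(26/3, 37/5)

alpha=26/3, beta=37/5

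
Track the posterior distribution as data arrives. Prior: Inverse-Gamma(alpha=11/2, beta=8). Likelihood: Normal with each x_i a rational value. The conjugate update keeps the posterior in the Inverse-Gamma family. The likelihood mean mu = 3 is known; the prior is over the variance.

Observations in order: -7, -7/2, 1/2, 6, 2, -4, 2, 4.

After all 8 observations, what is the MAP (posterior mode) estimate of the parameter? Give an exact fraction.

451/42

obs 1: x=-7 → posterior Inverse-Gamma(6, 58)
obs 2: x=-7/2 → posterior Inverse-Gamma(13/2, 633/8)
obs 3: x=1/2 → posterior Inverse-Gamma(7, 329/4)
obs 4: x=6 → posterior Inverse-Gamma(15/2, 347/4)
obs 5: x=2 → posterior Inverse-Gamma(8, 349/4)
obs 6: x=-4 → posterior Inverse-Gamma(17/2, 447/4)
obs 7: x=2 → posterior Inverse-Gamma(9, 449/4)
obs 8: x=4 → posterior Inverse-Gamma(19/2, 451/4)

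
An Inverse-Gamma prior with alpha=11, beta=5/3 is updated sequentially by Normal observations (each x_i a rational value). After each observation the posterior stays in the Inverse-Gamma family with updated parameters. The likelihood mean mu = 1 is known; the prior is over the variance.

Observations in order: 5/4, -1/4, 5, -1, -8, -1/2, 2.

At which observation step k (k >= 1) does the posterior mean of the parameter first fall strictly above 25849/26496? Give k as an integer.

k = 4

obs 1: x=5/4 → posterior Inverse-Gamma(23/2, 163/96)
obs 2: x=-1/4 → posterior Inverse-Gamma(12, 119/48)
obs 3: x=5 → posterior Inverse-Gamma(25/2, 503/48)
obs 4: x=-1 → posterior Inverse-Gamma(13, 599/48)
obs 5: x=-8 → posterior Inverse-Gamma(27/2, 2543/48)
obs 6: x=-1/2 → posterior Inverse-Gamma(14, 2597/48)
obs 7: x=2 → posterior Inverse-Gamma(29/2, 2621/48)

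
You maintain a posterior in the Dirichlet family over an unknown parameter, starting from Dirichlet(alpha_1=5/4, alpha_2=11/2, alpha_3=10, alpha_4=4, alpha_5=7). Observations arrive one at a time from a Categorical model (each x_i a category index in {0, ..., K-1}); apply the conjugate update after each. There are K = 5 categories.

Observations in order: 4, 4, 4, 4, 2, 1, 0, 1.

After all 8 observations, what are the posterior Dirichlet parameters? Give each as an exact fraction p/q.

obs 1: x=4 → posterior Dirichlet(5/4, 11/2, 10, 4, 8)
obs 2: x=4 → posterior Dirichlet(5/4, 11/2, 10, 4, 9)
obs 3: x=4 → posterior Dirichlet(5/4, 11/2, 10, 4, 10)
obs 4: x=4 → posterior Dirichlet(5/4, 11/2, 10, 4, 11)
obs 5: x=2 → posterior Dirichlet(5/4, 11/2, 11, 4, 11)
obs 6: x=1 → posterior Dirichlet(5/4, 13/2, 11, 4, 11)
obs 7: x=0 → posterior Dirichlet(9/4, 13/2, 11, 4, 11)
obs 8: x=1 → posterior Dirichlet(9/4, 15/2, 11, 4, 11)

alpha_1=9/4, alpha_2=15/2, alpha_3=11, alpha_4=4, alpha_5=11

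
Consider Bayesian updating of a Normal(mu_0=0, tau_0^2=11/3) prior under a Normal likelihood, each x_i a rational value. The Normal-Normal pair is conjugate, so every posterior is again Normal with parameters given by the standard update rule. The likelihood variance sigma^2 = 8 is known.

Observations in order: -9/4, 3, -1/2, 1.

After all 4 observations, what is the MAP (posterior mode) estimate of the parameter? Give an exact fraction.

obs 1: x=-9/4 → posterior Normal(-99/140, 88/35)
obs 2: x=3 → posterior Normal(33/184, 44/23)
obs 3: x=-1/2 → posterior Normal(11/228, 88/57)
obs 4: x=1 → posterior Normal(55/272, 22/17)

55/272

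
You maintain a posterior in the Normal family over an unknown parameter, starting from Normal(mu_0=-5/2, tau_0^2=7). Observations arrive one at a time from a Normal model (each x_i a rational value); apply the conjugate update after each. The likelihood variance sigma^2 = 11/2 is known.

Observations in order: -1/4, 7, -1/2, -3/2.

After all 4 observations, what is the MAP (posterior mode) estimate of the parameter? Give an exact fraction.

39/67

obs 1: x=-1/4 → posterior Normal(-31/25, 77/25)
obs 2: x=7 → posterior Normal(67/39, 77/39)
obs 3: x=-1/2 → posterior Normal(60/53, 77/53)
obs 4: x=-3/2 → posterior Normal(39/67, 77/67)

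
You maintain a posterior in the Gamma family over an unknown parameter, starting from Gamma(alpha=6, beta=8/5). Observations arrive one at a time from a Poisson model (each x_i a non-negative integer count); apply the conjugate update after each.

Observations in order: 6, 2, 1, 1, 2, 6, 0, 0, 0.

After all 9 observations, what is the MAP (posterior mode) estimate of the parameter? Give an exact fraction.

obs 1: x=6 → posterior Gamma(12, 13/5)
obs 2: x=2 → posterior Gamma(14, 18/5)
obs 3: x=1 → posterior Gamma(15, 23/5)
obs 4: x=1 → posterior Gamma(16, 28/5)
obs 5: x=2 → posterior Gamma(18, 33/5)
obs 6: x=6 → posterior Gamma(24, 38/5)
obs 7: x=0 → posterior Gamma(24, 43/5)
obs 8: x=0 → posterior Gamma(24, 48/5)
obs 9: x=0 → posterior Gamma(24, 53/5)

115/53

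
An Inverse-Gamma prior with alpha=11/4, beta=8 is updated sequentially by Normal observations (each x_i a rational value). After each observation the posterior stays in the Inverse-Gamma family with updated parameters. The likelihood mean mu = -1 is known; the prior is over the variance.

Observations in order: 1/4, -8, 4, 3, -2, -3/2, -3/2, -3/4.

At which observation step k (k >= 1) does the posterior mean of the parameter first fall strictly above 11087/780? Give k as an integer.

obs 1: x=1/4 → posterior Inverse-Gamma(13/4, 281/32)
obs 2: x=-8 → posterior Inverse-Gamma(15/4, 1065/32)
obs 3: x=4 → posterior Inverse-Gamma(17/4, 1465/32)
obs 4: x=3 → posterior Inverse-Gamma(19/4, 1721/32)
obs 5: x=-2 → posterior Inverse-Gamma(21/4, 1737/32)
obs 6: x=-3/2 → posterior Inverse-Gamma(23/4, 1741/32)
obs 7: x=-3/2 → posterior Inverse-Gamma(25/4, 1745/32)
obs 8: x=-3/4 → posterior Inverse-Gamma(27/4, 873/16)

k = 4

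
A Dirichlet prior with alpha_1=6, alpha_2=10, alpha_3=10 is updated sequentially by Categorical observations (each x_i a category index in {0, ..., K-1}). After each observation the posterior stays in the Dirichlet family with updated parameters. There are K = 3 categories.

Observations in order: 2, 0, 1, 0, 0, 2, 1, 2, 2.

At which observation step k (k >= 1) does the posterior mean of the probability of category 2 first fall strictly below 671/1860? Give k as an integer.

k = 5

obs 1: x=2 → posterior Dirichlet(6, 10, 11)
obs 2: x=0 → posterior Dirichlet(7, 10, 11)
obs 3: x=1 → posterior Dirichlet(7, 11, 11)
obs 4: x=0 → posterior Dirichlet(8, 11, 11)
obs 5: x=0 → posterior Dirichlet(9, 11, 11)
obs 6: x=2 → posterior Dirichlet(9, 11, 12)
obs 7: x=1 → posterior Dirichlet(9, 12, 12)
obs 8: x=2 → posterior Dirichlet(9, 12, 13)
obs 9: x=2 → posterior Dirichlet(9, 12, 14)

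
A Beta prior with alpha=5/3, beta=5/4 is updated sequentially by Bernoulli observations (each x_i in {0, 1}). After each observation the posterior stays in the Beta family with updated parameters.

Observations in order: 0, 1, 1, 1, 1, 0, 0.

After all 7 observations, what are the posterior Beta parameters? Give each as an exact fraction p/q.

alpha=17/3, beta=17/4

obs 1: x=0 → posterior Beta(5/3, 9/4)
obs 2: x=1 → posterior Beta(8/3, 9/4)
obs 3: x=1 → posterior Beta(11/3, 9/4)
obs 4: x=1 → posterior Beta(14/3, 9/4)
obs 5: x=1 → posterior Beta(17/3, 9/4)
obs 6: x=0 → posterior Beta(17/3, 13/4)
obs 7: x=0 → posterior Beta(17/3, 17/4)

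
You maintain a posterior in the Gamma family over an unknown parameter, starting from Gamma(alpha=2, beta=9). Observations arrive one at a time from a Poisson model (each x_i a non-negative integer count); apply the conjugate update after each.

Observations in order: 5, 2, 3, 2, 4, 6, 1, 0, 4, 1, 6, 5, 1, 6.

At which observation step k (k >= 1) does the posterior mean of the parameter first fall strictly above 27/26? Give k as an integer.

k = 4

obs 1: x=5 → posterior Gamma(7, 10)
obs 2: x=2 → posterior Gamma(9, 11)
obs 3: x=3 → posterior Gamma(12, 12)
obs 4: x=2 → posterior Gamma(14, 13)
obs 5: x=4 → posterior Gamma(18, 14)
obs 6: x=6 → posterior Gamma(24, 15)
obs 7: x=1 → posterior Gamma(25, 16)
obs 8: x=0 → posterior Gamma(25, 17)
obs 9: x=4 → posterior Gamma(29, 18)
obs 10: x=1 → posterior Gamma(30, 19)
obs 11: x=6 → posterior Gamma(36, 20)
obs 12: x=5 → posterior Gamma(41, 21)
obs 13: x=1 → posterior Gamma(42, 22)
obs 14: x=6 → posterior Gamma(48, 23)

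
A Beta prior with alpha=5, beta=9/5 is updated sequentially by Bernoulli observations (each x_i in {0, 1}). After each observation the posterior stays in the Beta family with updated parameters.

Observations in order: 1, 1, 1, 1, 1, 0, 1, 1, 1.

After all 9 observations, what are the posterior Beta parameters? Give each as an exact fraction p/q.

obs 1: x=1 → posterior Beta(6, 9/5)
obs 2: x=1 → posterior Beta(7, 9/5)
obs 3: x=1 → posterior Beta(8, 9/5)
obs 4: x=1 → posterior Beta(9, 9/5)
obs 5: x=1 → posterior Beta(10, 9/5)
obs 6: x=0 → posterior Beta(10, 14/5)
obs 7: x=1 → posterior Beta(11, 14/5)
obs 8: x=1 → posterior Beta(12, 14/5)
obs 9: x=1 → posterior Beta(13, 14/5)

alpha=13, beta=14/5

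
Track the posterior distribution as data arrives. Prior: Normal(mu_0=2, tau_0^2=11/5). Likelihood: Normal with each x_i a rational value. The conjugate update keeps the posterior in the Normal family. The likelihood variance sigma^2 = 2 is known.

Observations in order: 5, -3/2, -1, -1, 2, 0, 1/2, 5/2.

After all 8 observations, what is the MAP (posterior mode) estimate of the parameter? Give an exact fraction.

obs 1: x=5 → posterior Normal(25/7, 22/21)
obs 2: x=-3/2 → posterior Normal(117/64, 11/16)
obs 3: x=-1 → posterior Normal(95/86, 22/43)
obs 4: x=-1 → posterior Normal(73/108, 11/27)
obs 5: x=2 → posterior Normal(9/10, 22/65)
obs 6: x=0 → posterior Normal(117/152, 11/38)
obs 7: x=1/2 → posterior Normal(64/87, 22/87)
obs 8: x=5/2 → posterior Normal(183/196, 11/49)

183/196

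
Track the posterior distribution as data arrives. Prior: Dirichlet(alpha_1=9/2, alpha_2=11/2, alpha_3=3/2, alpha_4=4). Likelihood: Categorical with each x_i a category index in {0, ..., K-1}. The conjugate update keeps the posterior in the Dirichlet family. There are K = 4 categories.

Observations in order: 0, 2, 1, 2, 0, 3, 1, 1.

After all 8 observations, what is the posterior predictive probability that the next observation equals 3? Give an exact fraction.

obs 1: x=0 → posterior Dirichlet(11/2, 11/2, 3/2, 4)
obs 2: x=2 → posterior Dirichlet(11/2, 11/2, 5/2, 4)
obs 3: x=1 → posterior Dirichlet(11/2, 13/2, 5/2, 4)
obs 4: x=2 → posterior Dirichlet(11/2, 13/2, 7/2, 4)
obs 5: x=0 → posterior Dirichlet(13/2, 13/2, 7/2, 4)
obs 6: x=3 → posterior Dirichlet(13/2, 13/2, 7/2, 5)
obs 7: x=1 → posterior Dirichlet(13/2, 15/2, 7/2, 5)
obs 8: x=1 → posterior Dirichlet(13/2, 17/2, 7/2, 5)

10/47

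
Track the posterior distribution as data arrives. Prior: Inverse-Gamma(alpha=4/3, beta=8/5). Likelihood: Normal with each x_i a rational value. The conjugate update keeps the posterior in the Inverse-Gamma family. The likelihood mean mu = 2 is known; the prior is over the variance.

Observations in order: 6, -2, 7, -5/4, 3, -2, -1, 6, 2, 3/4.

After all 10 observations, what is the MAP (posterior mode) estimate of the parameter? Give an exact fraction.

13719/1760

obs 1: x=6 → posterior Inverse-Gamma(11/6, 48/5)
obs 2: x=-2 → posterior Inverse-Gamma(7/3, 88/5)
obs 3: x=7 → posterior Inverse-Gamma(17/6, 301/10)
obs 4: x=-5/4 → posterior Inverse-Gamma(10/3, 5661/160)
obs 5: x=3 → posterior Inverse-Gamma(23/6, 5741/160)
obs 6: x=-2 → posterior Inverse-Gamma(13/3, 7021/160)
obs 7: x=-1 → posterior Inverse-Gamma(29/6, 7741/160)
obs 8: x=6 → posterior Inverse-Gamma(16/3, 9021/160)
obs 9: x=2 → posterior Inverse-Gamma(35/6, 9021/160)
obs 10: x=3/4 → posterior Inverse-Gamma(19/3, 4573/80)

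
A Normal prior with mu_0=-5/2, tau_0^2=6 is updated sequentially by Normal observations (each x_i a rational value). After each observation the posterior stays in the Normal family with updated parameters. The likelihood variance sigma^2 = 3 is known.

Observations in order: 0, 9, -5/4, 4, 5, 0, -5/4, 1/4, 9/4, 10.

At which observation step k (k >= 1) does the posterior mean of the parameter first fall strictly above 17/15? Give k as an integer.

k = 2

obs 1: x=0 → posterior Normal(-5/6, 2)
obs 2: x=9 → posterior Normal(31/10, 6/5)
obs 3: x=-5/4 → posterior Normal(13/7, 6/7)
obs 4: x=4 → posterior Normal(7/3, 2/3)
obs 5: x=5 → posterior Normal(31/11, 6/11)
obs 6: x=0 → posterior Normal(31/13, 6/13)
obs 7: x=-5/4 → posterior Normal(19/10, 2/5)
obs 8: x=1/4 → posterior Normal(29/17, 6/17)
obs 9: x=9/4 → posterior Normal(67/38, 6/19)
obs 10: x=10 → posterior Normal(107/42, 2/7)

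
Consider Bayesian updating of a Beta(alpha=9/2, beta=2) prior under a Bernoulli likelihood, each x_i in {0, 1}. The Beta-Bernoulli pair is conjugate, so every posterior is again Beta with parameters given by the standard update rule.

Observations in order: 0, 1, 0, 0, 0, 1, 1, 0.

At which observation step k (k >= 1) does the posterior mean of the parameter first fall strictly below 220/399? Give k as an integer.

k = 4

obs 1: x=0 → posterior Beta(9/2, 3)
obs 2: x=1 → posterior Beta(11/2, 3)
obs 3: x=0 → posterior Beta(11/2, 4)
obs 4: x=0 → posterior Beta(11/2, 5)
obs 5: x=0 → posterior Beta(11/2, 6)
obs 6: x=1 → posterior Beta(13/2, 6)
obs 7: x=1 → posterior Beta(15/2, 6)
obs 8: x=0 → posterior Beta(15/2, 7)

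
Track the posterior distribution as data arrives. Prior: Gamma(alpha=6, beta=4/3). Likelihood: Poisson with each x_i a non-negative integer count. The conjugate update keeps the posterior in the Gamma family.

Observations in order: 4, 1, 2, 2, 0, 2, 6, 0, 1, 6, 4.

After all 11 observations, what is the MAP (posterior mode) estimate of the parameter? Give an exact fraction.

99/37

obs 1: x=4 → posterior Gamma(10, 7/3)
obs 2: x=1 → posterior Gamma(11, 10/3)
obs 3: x=2 → posterior Gamma(13, 13/3)
obs 4: x=2 → posterior Gamma(15, 16/3)
obs 5: x=0 → posterior Gamma(15, 19/3)
obs 6: x=2 → posterior Gamma(17, 22/3)
obs 7: x=6 → posterior Gamma(23, 25/3)
obs 8: x=0 → posterior Gamma(23, 28/3)
obs 9: x=1 → posterior Gamma(24, 31/3)
obs 10: x=6 → posterior Gamma(30, 34/3)
obs 11: x=4 → posterior Gamma(34, 37/3)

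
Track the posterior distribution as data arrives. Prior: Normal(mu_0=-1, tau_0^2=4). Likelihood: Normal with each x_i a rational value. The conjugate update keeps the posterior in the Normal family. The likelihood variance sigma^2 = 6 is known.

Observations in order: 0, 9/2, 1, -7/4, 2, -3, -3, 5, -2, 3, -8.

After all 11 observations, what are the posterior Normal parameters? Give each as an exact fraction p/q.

mu_0=-3/10, tau_0^2=12/25

obs 1: x=0 → posterior Normal(-3/5, 12/5)
obs 2: x=9/2 → posterior Normal(6/7, 12/7)
obs 3: x=1 → posterior Normal(8/9, 4/3)
obs 4: x=-7/4 → posterior Normal(9/22, 12/11)
obs 5: x=2 → posterior Normal(17/26, 12/13)
obs 6: x=-3 → posterior Normal(1/6, 4/5)
obs 7: x=-3 → posterior Normal(-7/34, 12/17)
obs 8: x=5 → posterior Normal(13/38, 12/19)
obs 9: x=-2 → posterior Normal(5/42, 4/7)
obs 10: x=3 → posterior Normal(17/46, 12/23)
obs 11: x=-8 → posterior Normal(-3/10, 12/25)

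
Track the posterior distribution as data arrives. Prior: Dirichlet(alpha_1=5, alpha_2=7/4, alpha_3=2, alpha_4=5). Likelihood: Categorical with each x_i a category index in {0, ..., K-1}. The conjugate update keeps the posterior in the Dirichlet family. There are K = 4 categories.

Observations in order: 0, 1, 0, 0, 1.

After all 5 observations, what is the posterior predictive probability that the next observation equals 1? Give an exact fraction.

1/5

obs 1: x=0 → posterior Dirichlet(6, 7/4, 2, 5)
obs 2: x=1 → posterior Dirichlet(6, 11/4, 2, 5)
obs 3: x=0 → posterior Dirichlet(7, 11/4, 2, 5)
obs 4: x=0 → posterior Dirichlet(8, 11/4, 2, 5)
obs 5: x=1 → posterior Dirichlet(8, 15/4, 2, 5)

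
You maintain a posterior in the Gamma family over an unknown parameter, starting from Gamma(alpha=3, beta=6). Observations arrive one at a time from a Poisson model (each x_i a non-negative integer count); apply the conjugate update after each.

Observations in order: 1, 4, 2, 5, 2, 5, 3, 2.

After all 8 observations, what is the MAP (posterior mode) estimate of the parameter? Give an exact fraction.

13/7

obs 1: x=1 → posterior Gamma(4, 7)
obs 2: x=4 → posterior Gamma(8, 8)
obs 3: x=2 → posterior Gamma(10, 9)
obs 4: x=5 → posterior Gamma(15, 10)
obs 5: x=2 → posterior Gamma(17, 11)
obs 6: x=5 → posterior Gamma(22, 12)
obs 7: x=3 → posterior Gamma(25, 13)
obs 8: x=2 → posterior Gamma(27, 14)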